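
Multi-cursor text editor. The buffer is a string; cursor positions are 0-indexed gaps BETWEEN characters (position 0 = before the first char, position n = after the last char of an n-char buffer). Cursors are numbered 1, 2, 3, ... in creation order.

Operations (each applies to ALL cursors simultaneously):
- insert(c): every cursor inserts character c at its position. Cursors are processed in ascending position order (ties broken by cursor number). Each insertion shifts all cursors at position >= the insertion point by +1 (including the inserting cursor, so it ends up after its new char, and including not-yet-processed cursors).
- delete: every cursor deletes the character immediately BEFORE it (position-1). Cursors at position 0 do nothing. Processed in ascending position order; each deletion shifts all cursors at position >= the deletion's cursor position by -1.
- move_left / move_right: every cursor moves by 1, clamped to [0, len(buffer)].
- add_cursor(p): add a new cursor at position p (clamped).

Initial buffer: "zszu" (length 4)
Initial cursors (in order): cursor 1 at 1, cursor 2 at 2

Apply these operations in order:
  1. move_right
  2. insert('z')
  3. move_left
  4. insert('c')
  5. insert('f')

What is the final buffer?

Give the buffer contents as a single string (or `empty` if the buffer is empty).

Answer: zscfzzcfzu

Derivation:
After op 1 (move_right): buffer="zszu" (len 4), cursors c1@2 c2@3, authorship ....
After op 2 (insert('z')): buffer="zszzzu" (len 6), cursors c1@3 c2@5, authorship ..1.2.
After op 3 (move_left): buffer="zszzzu" (len 6), cursors c1@2 c2@4, authorship ..1.2.
After op 4 (insert('c')): buffer="zsczzczu" (len 8), cursors c1@3 c2@6, authorship ..11.22.
After op 5 (insert('f')): buffer="zscfzzcfzu" (len 10), cursors c1@4 c2@8, authorship ..111.222.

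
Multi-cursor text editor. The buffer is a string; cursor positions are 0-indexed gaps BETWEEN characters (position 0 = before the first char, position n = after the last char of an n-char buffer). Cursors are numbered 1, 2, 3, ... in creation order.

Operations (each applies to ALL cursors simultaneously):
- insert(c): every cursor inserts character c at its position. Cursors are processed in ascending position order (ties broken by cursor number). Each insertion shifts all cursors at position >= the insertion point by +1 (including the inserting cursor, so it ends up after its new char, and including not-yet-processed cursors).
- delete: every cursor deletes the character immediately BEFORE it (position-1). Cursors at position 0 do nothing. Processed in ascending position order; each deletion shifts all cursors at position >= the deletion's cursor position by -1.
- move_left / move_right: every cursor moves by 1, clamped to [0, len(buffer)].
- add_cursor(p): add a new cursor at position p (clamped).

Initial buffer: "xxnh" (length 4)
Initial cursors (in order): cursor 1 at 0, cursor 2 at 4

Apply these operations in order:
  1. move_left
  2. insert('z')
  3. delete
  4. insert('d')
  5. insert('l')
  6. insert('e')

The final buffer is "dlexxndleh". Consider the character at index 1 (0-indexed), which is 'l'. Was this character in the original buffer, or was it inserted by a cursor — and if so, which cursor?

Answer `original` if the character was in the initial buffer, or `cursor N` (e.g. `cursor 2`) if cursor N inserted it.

Answer: cursor 1

Derivation:
After op 1 (move_left): buffer="xxnh" (len 4), cursors c1@0 c2@3, authorship ....
After op 2 (insert('z')): buffer="zxxnzh" (len 6), cursors c1@1 c2@5, authorship 1...2.
After op 3 (delete): buffer="xxnh" (len 4), cursors c1@0 c2@3, authorship ....
After op 4 (insert('d')): buffer="dxxndh" (len 6), cursors c1@1 c2@5, authorship 1...2.
After op 5 (insert('l')): buffer="dlxxndlh" (len 8), cursors c1@2 c2@7, authorship 11...22.
After op 6 (insert('e')): buffer="dlexxndleh" (len 10), cursors c1@3 c2@9, authorship 111...222.
Authorship (.=original, N=cursor N): 1 1 1 . . . 2 2 2 .
Index 1: author = 1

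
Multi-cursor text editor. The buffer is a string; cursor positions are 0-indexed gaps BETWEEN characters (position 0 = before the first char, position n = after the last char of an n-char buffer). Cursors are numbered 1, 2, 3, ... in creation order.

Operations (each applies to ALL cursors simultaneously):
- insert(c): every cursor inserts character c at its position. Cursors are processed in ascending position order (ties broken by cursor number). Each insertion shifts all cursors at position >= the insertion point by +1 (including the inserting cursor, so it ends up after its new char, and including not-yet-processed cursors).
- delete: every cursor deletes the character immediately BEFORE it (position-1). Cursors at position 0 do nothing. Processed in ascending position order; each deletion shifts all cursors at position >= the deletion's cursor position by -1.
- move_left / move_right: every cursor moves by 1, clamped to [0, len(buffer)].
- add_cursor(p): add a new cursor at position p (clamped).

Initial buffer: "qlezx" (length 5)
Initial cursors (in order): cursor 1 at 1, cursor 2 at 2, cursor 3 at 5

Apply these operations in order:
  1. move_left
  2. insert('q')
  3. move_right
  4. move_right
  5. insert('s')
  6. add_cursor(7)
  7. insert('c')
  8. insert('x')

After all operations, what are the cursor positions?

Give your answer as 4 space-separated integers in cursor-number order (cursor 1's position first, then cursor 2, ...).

After op 1 (move_left): buffer="qlezx" (len 5), cursors c1@0 c2@1 c3@4, authorship .....
After op 2 (insert('q')): buffer="qqqlezqx" (len 8), cursors c1@1 c2@3 c3@7, authorship 1.2...3.
After op 3 (move_right): buffer="qqqlezqx" (len 8), cursors c1@2 c2@4 c3@8, authorship 1.2...3.
After op 4 (move_right): buffer="qqqlezqx" (len 8), cursors c1@3 c2@5 c3@8, authorship 1.2...3.
After op 5 (insert('s')): buffer="qqqsleszqxs" (len 11), cursors c1@4 c2@7 c3@11, authorship 1.21..2.3.3
After op 6 (add_cursor(7)): buffer="qqqsleszqxs" (len 11), cursors c1@4 c2@7 c4@7 c3@11, authorship 1.21..2.3.3
After op 7 (insert('c')): buffer="qqqsclescczqxsc" (len 15), cursors c1@5 c2@10 c4@10 c3@15, authorship 1.211..224.3.33
After op 8 (insert('x')): buffer="qqqscxlesccxxzqxscx" (len 19), cursors c1@6 c2@13 c4@13 c3@19, authorship 1.2111..22424.3.333

Answer: 6 13 19 13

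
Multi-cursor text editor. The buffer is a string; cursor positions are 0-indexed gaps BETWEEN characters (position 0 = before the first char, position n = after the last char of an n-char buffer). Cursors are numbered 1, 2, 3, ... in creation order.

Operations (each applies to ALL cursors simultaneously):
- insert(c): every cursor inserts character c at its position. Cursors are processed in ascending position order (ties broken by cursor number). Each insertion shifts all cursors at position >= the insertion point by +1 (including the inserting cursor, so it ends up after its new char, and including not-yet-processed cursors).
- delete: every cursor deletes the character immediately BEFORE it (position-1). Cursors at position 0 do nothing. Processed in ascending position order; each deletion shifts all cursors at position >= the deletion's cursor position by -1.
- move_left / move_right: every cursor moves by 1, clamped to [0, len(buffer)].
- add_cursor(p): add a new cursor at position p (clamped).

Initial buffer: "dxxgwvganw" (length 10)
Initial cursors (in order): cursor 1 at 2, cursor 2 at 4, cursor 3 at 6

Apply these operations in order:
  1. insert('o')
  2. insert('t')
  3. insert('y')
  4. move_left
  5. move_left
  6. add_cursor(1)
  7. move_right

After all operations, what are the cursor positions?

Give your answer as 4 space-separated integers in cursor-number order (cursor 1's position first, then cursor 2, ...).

Answer: 4 9 14 2

Derivation:
After op 1 (insert('o')): buffer="dxoxgowvoganw" (len 13), cursors c1@3 c2@6 c3@9, authorship ..1..2..3....
After op 2 (insert('t')): buffer="dxotxgotwvotganw" (len 16), cursors c1@4 c2@8 c3@12, authorship ..11..22..33....
After op 3 (insert('y')): buffer="dxotyxgotywvotyganw" (len 19), cursors c1@5 c2@10 c3@15, authorship ..111..222..333....
After op 4 (move_left): buffer="dxotyxgotywvotyganw" (len 19), cursors c1@4 c2@9 c3@14, authorship ..111..222..333....
After op 5 (move_left): buffer="dxotyxgotywvotyganw" (len 19), cursors c1@3 c2@8 c3@13, authorship ..111..222..333....
After op 6 (add_cursor(1)): buffer="dxotyxgotywvotyganw" (len 19), cursors c4@1 c1@3 c2@8 c3@13, authorship ..111..222..333....
After op 7 (move_right): buffer="dxotyxgotywvotyganw" (len 19), cursors c4@2 c1@4 c2@9 c3@14, authorship ..111..222..333....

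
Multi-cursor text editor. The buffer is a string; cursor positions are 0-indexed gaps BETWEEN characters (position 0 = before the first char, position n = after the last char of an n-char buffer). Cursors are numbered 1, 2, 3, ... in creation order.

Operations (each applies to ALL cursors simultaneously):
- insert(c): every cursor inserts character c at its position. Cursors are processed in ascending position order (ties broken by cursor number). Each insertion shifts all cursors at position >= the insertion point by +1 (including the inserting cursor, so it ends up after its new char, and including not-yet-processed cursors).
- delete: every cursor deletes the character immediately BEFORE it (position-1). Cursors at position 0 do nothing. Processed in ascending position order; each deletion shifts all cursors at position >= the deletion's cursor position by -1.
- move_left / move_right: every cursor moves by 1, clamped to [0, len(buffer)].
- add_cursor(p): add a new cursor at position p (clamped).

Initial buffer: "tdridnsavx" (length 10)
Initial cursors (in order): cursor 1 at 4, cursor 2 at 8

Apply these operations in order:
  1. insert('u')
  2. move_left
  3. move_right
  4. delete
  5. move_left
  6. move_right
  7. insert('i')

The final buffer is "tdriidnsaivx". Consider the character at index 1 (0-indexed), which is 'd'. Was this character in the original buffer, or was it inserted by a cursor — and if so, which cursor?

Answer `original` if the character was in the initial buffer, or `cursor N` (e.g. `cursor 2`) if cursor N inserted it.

Answer: original

Derivation:
After op 1 (insert('u')): buffer="tdriudnsauvx" (len 12), cursors c1@5 c2@10, authorship ....1....2..
After op 2 (move_left): buffer="tdriudnsauvx" (len 12), cursors c1@4 c2@9, authorship ....1....2..
After op 3 (move_right): buffer="tdriudnsauvx" (len 12), cursors c1@5 c2@10, authorship ....1....2..
After op 4 (delete): buffer="tdridnsavx" (len 10), cursors c1@4 c2@8, authorship ..........
After op 5 (move_left): buffer="tdridnsavx" (len 10), cursors c1@3 c2@7, authorship ..........
After op 6 (move_right): buffer="tdridnsavx" (len 10), cursors c1@4 c2@8, authorship ..........
After op 7 (insert('i')): buffer="tdriidnsaivx" (len 12), cursors c1@5 c2@10, authorship ....1....2..
Authorship (.=original, N=cursor N): . . . . 1 . . . . 2 . .
Index 1: author = original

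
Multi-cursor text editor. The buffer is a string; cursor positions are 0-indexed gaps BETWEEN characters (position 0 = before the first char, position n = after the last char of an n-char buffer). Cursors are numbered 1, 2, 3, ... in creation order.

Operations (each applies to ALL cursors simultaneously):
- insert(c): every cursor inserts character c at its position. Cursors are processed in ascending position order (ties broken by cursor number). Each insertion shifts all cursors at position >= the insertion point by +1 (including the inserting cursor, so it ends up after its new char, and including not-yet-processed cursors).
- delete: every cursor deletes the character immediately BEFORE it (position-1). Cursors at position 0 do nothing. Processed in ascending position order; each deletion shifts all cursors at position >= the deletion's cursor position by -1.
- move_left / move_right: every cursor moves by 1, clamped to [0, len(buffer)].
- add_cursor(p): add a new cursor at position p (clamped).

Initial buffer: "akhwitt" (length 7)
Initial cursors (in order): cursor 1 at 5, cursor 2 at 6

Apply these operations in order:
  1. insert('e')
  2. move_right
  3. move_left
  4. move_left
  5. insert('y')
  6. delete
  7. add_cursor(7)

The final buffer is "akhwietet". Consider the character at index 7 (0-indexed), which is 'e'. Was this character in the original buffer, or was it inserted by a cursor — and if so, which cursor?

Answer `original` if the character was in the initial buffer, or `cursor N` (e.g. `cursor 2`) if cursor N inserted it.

Answer: cursor 2

Derivation:
After op 1 (insert('e')): buffer="akhwietet" (len 9), cursors c1@6 c2@8, authorship .....1.2.
After op 2 (move_right): buffer="akhwietet" (len 9), cursors c1@7 c2@9, authorship .....1.2.
After op 3 (move_left): buffer="akhwietet" (len 9), cursors c1@6 c2@8, authorship .....1.2.
After op 4 (move_left): buffer="akhwietet" (len 9), cursors c1@5 c2@7, authorship .....1.2.
After op 5 (insert('y')): buffer="akhwiyetyet" (len 11), cursors c1@6 c2@9, authorship .....11.22.
After op 6 (delete): buffer="akhwietet" (len 9), cursors c1@5 c2@7, authorship .....1.2.
After op 7 (add_cursor(7)): buffer="akhwietet" (len 9), cursors c1@5 c2@7 c3@7, authorship .....1.2.
Authorship (.=original, N=cursor N): . . . . . 1 . 2 .
Index 7: author = 2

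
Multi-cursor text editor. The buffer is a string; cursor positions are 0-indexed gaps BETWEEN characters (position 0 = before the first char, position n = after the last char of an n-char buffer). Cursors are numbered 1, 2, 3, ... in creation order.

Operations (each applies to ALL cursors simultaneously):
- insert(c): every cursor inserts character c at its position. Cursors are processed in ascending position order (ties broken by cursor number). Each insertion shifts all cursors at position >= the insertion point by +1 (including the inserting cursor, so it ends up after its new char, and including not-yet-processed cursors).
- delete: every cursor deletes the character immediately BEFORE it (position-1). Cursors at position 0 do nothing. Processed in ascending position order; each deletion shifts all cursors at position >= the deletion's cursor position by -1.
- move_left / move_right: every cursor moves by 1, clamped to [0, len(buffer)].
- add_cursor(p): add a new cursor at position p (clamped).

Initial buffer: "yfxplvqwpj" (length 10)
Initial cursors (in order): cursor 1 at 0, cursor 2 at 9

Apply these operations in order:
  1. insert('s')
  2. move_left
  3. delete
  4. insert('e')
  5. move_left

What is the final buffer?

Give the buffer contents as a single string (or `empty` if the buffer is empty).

Answer: esyfxplvqwesj

Derivation:
After op 1 (insert('s')): buffer="syfxplvqwpsj" (len 12), cursors c1@1 c2@11, authorship 1.........2.
After op 2 (move_left): buffer="syfxplvqwpsj" (len 12), cursors c1@0 c2@10, authorship 1.........2.
After op 3 (delete): buffer="syfxplvqwsj" (len 11), cursors c1@0 c2@9, authorship 1........2.
After op 4 (insert('e')): buffer="esyfxplvqwesj" (len 13), cursors c1@1 c2@11, authorship 11........22.
After op 5 (move_left): buffer="esyfxplvqwesj" (len 13), cursors c1@0 c2@10, authorship 11........22.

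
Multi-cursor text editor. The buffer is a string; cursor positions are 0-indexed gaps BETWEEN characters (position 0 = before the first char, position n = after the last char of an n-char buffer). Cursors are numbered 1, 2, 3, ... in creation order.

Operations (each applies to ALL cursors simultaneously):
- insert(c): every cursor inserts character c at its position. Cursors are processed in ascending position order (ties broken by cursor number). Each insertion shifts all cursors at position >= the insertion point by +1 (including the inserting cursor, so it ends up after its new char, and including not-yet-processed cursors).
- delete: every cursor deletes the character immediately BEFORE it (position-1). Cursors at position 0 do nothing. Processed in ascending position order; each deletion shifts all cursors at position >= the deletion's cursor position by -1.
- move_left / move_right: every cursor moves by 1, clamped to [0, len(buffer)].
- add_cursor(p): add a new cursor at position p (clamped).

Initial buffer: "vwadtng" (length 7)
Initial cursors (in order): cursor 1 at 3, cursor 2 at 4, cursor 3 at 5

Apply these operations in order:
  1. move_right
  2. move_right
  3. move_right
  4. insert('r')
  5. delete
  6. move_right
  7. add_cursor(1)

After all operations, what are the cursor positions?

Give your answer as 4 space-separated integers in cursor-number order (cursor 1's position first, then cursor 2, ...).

After op 1 (move_right): buffer="vwadtng" (len 7), cursors c1@4 c2@5 c3@6, authorship .......
After op 2 (move_right): buffer="vwadtng" (len 7), cursors c1@5 c2@6 c3@7, authorship .......
After op 3 (move_right): buffer="vwadtng" (len 7), cursors c1@6 c2@7 c3@7, authorship .......
After op 4 (insert('r')): buffer="vwadtnrgrr" (len 10), cursors c1@7 c2@10 c3@10, authorship ......1.23
After op 5 (delete): buffer="vwadtng" (len 7), cursors c1@6 c2@7 c3@7, authorship .......
After op 6 (move_right): buffer="vwadtng" (len 7), cursors c1@7 c2@7 c3@7, authorship .......
After op 7 (add_cursor(1)): buffer="vwadtng" (len 7), cursors c4@1 c1@7 c2@7 c3@7, authorship .......

Answer: 7 7 7 1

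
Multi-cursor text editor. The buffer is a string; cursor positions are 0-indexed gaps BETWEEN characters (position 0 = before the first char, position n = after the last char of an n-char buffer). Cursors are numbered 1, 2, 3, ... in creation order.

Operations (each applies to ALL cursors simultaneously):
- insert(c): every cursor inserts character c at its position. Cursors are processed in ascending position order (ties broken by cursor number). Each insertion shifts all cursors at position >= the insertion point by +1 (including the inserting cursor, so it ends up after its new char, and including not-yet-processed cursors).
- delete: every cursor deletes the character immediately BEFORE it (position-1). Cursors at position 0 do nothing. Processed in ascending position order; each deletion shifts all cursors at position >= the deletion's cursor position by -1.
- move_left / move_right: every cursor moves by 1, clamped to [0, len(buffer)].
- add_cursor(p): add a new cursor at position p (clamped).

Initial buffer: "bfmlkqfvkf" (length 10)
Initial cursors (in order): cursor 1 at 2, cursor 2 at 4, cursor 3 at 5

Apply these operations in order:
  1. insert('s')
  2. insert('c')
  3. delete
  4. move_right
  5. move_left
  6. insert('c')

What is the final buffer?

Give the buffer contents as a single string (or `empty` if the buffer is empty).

Answer: bfscmlsckscqfvkf

Derivation:
After op 1 (insert('s')): buffer="bfsmlsksqfvkf" (len 13), cursors c1@3 c2@6 c3@8, authorship ..1..2.3.....
After op 2 (insert('c')): buffer="bfscmlsckscqfvkf" (len 16), cursors c1@4 c2@8 c3@11, authorship ..11..22.33.....
After op 3 (delete): buffer="bfsmlsksqfvkf" (len 13), cursors c1@3 c2@6 c3@8, authorship ..1..2.3.....
After op 4 (move_right): buffer="bfsmlsksqfvkf" (len 13), cursors c1@4 c2@7 c3@9, authorship ..1..2.3.....
After op 5 (move_left): buffer="bfsmlsksqfvkf" (len 13), cursors c1@3 c2@6 c3@8, authorship ..1..2.3.....
After op 6 (insert('c')): buffer="bfscmlsckscqfvkf" (len 16), cursors c1@4 c2@8 c3@11, authorship ..11..22.33.....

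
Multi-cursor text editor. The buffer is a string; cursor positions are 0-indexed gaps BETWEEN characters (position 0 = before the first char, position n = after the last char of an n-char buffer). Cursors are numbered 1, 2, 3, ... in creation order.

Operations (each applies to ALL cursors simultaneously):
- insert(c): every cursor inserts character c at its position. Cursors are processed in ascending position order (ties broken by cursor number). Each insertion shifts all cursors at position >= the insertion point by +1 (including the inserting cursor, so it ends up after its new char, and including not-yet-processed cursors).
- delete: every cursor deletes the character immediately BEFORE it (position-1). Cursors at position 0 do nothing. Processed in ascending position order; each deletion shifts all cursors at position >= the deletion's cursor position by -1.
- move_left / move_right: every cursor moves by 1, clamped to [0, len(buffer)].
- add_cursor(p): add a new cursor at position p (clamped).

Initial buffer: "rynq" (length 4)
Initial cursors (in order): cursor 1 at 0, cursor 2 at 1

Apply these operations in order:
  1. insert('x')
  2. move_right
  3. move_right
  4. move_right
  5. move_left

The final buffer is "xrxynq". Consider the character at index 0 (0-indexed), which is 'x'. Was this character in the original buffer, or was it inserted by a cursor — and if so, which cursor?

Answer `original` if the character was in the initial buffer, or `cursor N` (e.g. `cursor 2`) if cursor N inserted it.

Answer: cursor 1

Derivation:
After op 1 (insert('x')): buffer="xrxynq" (len 6), cursors c1@1 c2@3, authorship 1.2...
After op 2 (move_right): buffer="xrxynq" (len 6), cursors c1@2 c2@4, authorship 1.2...
After op 3 (move_right): buffer="xrxynq" (len 6), cursors c1@3 c2@5, authorship 1.2...
After op 4 (move_right): buffer="xrxynq" (len 6), cursors c1@4 c2@6, authorship 1.2...
After op 5 (move_left): buffer="xrxynq" (len 6), cursors c1@3 c2@5, authorship 1.2...
Authorship (.=original, N=cursor N): 1 . 2 . . .
Index 0: author = 1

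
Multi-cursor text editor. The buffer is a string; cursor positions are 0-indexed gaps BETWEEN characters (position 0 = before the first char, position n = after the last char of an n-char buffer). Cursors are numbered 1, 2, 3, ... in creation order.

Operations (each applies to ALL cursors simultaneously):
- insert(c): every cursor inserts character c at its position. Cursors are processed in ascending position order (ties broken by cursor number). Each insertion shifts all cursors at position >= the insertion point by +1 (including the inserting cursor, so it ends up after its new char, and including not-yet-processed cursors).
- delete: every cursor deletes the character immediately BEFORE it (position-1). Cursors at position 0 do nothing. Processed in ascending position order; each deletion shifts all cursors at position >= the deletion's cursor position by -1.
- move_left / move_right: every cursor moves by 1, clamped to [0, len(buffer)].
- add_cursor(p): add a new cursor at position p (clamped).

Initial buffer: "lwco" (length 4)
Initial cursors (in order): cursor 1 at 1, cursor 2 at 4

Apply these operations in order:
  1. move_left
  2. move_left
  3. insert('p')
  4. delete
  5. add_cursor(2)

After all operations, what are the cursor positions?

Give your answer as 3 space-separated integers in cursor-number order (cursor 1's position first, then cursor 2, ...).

After op 1 (move_left): buffer="lwco" (len 4), cursors c1@0 c2@3, authorship ....
After op 2 (move_left): buffer="lwco" (len 4), cursors c1@0 c2@2, authorship ....
After op 3 (insert('p')): buffer="plwpco" (len 6), cursors c1@1 c2@4, authorship 1..2..
After op 4 (delete): buffer="lwco" (len 4), cursors c1@0 c2@2, authorship ....
After op 5 (add_cursor(2)): buffer="lwco" (len 4), cursors c1@0 c2@2 c3@2, authorship ....

Answer: 0 2 2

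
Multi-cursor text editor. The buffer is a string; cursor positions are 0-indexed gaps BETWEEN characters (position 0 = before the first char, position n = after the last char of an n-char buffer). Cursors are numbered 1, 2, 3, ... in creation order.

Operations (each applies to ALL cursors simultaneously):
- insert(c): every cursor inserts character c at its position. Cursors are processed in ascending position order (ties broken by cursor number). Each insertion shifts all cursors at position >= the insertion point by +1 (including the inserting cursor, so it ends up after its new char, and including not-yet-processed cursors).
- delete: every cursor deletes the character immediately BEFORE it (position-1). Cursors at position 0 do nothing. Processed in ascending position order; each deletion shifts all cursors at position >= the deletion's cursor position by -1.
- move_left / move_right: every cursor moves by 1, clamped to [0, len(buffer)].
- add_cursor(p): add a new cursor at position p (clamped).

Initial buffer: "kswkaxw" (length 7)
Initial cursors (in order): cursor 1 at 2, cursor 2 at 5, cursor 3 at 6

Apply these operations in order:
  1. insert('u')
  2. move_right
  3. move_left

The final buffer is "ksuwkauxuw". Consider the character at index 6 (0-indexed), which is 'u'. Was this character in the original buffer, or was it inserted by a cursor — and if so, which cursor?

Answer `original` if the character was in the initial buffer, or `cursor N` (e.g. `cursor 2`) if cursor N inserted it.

After op 1 (insert('u')): buffer="ksuwkauxuw" (len 10), cursors c1@3 c2@7 c3@9, authorship ..1...2.3.
After op 2 (move_right): buffer="ksuwkauxuw" (len 10), cursors c1@4 c2@8 c3@10, authorship ..1...2.3.
After op 3 (move_left): buffer="ksuwkauxuw" (len 10), cursors c1@3 c2@7 c3@9, authorship ..1...2.3.
Authorship (.=original, N=cursor N): . . 1 . . . 2 . 3 .
Index 6: author = 2

Answer: cursor 2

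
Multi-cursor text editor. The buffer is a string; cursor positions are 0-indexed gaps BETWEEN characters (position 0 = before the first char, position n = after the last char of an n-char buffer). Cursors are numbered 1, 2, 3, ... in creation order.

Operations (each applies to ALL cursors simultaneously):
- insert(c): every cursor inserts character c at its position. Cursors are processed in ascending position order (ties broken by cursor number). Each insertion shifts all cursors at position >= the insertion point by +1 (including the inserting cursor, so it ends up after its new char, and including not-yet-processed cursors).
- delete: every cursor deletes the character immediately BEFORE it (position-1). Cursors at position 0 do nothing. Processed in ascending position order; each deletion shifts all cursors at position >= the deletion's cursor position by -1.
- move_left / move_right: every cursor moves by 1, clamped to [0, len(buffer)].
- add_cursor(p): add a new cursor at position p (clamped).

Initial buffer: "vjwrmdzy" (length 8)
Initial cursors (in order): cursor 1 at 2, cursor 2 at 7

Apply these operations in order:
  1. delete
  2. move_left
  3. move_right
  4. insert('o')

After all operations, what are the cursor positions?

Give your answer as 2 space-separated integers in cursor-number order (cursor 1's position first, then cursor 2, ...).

Answer: 2 7

Derivation:
After op 1 (delete): buffer="vwrmdy" (len 6), cursors c1@1 c2@5, authorship ......
After op 2 (move_left): buffer="vwrmdy" (len 6), cursors c1@0 c2@4, authorship ......
After op 3 (move_right): buffer="vwrmdy" (len 6), cursors c1@1 c2@5, authorship ......
After op 4 (insert('o')): buffer="vowrmdoy" (len 8), cursors c1@2 c2@7, authorship .1....2.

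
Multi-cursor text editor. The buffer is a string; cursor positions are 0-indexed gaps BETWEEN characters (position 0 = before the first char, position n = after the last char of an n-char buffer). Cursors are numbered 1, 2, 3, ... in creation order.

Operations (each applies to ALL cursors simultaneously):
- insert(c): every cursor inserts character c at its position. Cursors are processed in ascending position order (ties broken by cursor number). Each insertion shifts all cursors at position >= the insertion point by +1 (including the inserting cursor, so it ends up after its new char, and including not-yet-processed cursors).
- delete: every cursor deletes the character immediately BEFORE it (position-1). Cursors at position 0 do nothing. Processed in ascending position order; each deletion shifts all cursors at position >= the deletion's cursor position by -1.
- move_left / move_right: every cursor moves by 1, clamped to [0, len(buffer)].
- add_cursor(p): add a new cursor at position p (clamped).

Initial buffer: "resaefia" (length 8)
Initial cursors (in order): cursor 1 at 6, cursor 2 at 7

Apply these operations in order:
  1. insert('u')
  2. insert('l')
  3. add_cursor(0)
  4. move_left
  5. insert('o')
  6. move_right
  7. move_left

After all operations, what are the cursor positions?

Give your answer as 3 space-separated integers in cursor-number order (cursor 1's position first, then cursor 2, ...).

After op 1 (insert('u')): buffer="resaefuiua" (len 10), cursors c1@7 c2@9, authorship ......1.2.
After op 2 (insert('l')): buffer="resaefuliula" (len 12), cursors c1@8 c2@11, authorship ......11.22.
After op 3 (add_cursor(0)): buffer="resaefuliula" (len 12), cursors c3@0 c1@8 c2@11, authorship ......11.22.
After op 4 (move_left): buffer="resaefuliula" (len 12), cursors c3@0 c1@7 c2@10, authorship ......11.22.
After op 5 (insert('o')): buffer="oresaefuoliuola" (len 15), cursors c3@1 c1@9 c2@13, authorship 3......111.222.
After op 6 (move_right): buffer="oresaefuoliuola" (len 15), cursors c3@2 c1@10 c2@14, authorship 3......111.222.
After op 7 (move_left): buffer="oresaefuoliuola" (len 15), cursors c3@1 c1@9 c2@13, authorship 3......111.222.

Answer: 9 13 1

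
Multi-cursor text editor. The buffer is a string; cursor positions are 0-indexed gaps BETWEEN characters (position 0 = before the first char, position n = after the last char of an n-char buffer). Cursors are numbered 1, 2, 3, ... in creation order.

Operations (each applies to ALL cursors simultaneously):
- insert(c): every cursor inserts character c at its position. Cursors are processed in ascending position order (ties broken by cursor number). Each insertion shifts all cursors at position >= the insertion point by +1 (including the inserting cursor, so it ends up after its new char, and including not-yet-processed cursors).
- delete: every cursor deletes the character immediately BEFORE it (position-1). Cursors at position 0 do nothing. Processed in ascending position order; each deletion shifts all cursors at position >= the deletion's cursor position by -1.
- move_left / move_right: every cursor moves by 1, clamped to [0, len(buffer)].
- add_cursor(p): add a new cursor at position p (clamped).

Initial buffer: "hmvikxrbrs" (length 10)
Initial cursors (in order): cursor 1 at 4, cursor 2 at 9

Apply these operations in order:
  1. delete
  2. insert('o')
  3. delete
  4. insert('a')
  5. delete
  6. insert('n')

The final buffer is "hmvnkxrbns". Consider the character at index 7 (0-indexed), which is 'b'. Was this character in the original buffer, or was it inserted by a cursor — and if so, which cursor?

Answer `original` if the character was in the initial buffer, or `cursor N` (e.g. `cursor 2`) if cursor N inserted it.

Answer: original

Derivation:
After op 1 (delete): buffer="hmvkxrbs" (len 8), cursors c1@3 c2@7, authorship ........
After op 2 (insert('o')): buffer="hmvokxrbos" (len 10), cursors c1@4 c2@9, authorship ...1....2.
After op 3 (delete): buffer="hmvkxrbs" (len 8), cursors c1@3 c2@7, authorship ........
After op 4 (insert('a')): buffer="hmvakxrbas" (len 10), cursors c1@4 c2@9, authorship ...1....2.
After op 5 (delete): buffer="hmvkxrbs" (len 8), cursors c1@3 c2@7, authorship ........
After op 6 (insert('n')): buffer="hmvnkxrbns" (len 10), cursors c1@4 c2@9, authorship ...1....2.
Authorship (.=original, N=cursor N): . . . 1 . . . . 2 .
Index 7: author = original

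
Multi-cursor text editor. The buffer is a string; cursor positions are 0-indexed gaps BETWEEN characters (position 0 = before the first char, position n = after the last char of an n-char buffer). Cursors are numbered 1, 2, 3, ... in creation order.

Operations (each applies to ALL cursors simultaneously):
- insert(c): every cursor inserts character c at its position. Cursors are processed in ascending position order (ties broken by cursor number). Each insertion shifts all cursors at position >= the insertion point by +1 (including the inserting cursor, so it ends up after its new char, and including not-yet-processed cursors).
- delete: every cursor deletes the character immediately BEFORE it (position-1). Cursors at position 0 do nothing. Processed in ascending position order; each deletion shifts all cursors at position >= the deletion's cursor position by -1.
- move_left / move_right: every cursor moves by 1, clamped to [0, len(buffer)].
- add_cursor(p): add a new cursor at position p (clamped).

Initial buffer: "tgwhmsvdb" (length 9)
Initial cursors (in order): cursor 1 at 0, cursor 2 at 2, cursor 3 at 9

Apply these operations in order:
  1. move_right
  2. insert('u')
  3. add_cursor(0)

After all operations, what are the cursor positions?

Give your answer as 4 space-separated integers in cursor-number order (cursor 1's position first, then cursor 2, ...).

After op 1 (move_right): buffer="tgwhmsvdb" (len 9), cursors c1@1 c2@3 c3@9, authorship .........
After op 2 (insert('u')): buffer="tugwuhmsvdbu" (len 12), cursors c1@2 c2@5 c3@12, authorship .1..2......3
After op 3 (add_cursor(0)): buffer="tugwuhmsvdbu" (len 12), cursors c4@0 c1@2 c2@5 c3@12, authorship .1..2......3

Answer: 2 5 12 0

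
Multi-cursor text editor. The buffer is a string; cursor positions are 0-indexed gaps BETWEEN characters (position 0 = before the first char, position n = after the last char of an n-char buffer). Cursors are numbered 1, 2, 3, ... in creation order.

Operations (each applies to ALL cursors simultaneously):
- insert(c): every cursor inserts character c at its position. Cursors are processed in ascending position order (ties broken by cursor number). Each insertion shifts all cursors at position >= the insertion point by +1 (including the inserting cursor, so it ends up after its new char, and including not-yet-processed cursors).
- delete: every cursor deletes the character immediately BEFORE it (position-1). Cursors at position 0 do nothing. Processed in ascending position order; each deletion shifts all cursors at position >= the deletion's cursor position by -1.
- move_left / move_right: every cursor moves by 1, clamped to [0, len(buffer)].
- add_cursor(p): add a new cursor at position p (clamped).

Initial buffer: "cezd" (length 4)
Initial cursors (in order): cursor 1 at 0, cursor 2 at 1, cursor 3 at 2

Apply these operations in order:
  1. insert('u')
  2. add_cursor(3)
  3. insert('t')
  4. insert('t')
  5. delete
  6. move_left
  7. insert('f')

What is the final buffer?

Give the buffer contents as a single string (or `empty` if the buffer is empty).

After op 1 (insert('u')): buffer="ucueuzd" (len 7), cursors c1@1 c2@3 c3@5, authorship 1.2.3..
After op 2 (add_cursor(3)): buffer="ucueuzd" (len 7), cursors c1@1 c2@3 c4@3 c3@5, authorship 1.2.3..
After op 3 (insert('t')): buffer="utcutteutzd" (len 11), cursors c1@2 c2@6 c4@6 c3@9, authorship 11.224.33..
After op 4 (insert('t')): buffer="uttcutttteuttzd" (len 15), cursors c1@3 c2@9 c4@9 c3@13, authorship 111.22424.333..
After op 5 (delete): buffer="utcutteutzd" (len 11), cursors c1@2 c2@6 c4@6 c3@9, authorship 11.224.33..
After op 6 (move_left): buffer="utcutteutzd" (len 11), cursors c1@1 c2@5 c4@5 c3@8, authorship 11.224.33..
After op 7 (insert('f')): buffer="uftcutffteuftzd" (len 15), cursors c1@2 c2@8 c4@8 c3@12, authorship 111.22244.333..

Answer: uftcutffteuftzd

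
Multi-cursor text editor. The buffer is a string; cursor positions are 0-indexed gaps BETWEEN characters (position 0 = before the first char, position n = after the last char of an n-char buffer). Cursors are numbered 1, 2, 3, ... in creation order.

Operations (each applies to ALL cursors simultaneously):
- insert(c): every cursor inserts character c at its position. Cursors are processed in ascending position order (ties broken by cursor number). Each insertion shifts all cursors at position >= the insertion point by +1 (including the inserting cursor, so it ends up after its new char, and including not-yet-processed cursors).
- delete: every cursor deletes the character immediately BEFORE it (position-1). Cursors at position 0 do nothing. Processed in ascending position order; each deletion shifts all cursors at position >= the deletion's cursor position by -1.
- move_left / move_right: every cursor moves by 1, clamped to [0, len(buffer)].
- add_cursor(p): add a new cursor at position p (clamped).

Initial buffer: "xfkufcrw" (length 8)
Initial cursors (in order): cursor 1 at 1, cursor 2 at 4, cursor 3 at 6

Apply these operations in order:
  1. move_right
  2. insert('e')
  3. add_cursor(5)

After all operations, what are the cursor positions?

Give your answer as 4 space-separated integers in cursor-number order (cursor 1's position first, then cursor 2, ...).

After op 1 (move_right): buffer="xfkufcrw" (len 8), cursors c1@2 c2@5 c3@7, authorship ........
After op 2 (insert('e')): buffer="xfekufecrew" (len 11), cursors c1@3 c2@7 c3@10, authorship ..1...2..3.
After op 3 (add_cursor(5)): buffer="xfekufecrew" (len 11), cursors c1@3 c4@5 c2@7 c3@10, authorship ..1...2..3.

Answer: 3 7 10 5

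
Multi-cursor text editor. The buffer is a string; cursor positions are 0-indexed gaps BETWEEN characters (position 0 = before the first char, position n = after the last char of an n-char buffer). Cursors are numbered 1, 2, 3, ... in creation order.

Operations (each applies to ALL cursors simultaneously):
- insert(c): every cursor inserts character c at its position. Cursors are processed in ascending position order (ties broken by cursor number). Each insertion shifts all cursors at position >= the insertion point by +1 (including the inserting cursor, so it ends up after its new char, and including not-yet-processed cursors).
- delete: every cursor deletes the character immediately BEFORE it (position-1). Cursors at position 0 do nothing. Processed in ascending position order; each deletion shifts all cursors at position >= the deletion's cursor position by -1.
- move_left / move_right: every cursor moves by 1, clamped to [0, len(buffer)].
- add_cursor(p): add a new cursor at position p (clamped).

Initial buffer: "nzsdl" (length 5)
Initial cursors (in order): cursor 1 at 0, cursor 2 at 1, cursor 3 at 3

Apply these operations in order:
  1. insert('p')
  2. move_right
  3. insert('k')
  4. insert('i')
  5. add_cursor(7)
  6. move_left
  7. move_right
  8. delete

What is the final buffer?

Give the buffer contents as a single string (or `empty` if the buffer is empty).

After op 1 (insert('p')): buffer="pnpzspdl" (len 8), cursors c1@1 c2@3 c3@6, authorship 1.2..3..
After op 2 (move_right): buffer="pnpzspdl" (len 8), cursors c1@2 c2@4 c3@7, authorship 1.2..3..
After op 3 (insert('k')): buffer="pnkpzkspdkl" (len 11), cursors c1@3 c2@6 c3@10, authorship 1.12.2.3.3.
After op 4 (insert('i')): buffer="pnkipzkispdkil" (len 14), cursors c1@4 c2@8 c3@13, authorship 1.112.22.3.33.
After op 5 (add_cursor(7)): buffer="pnkipzkispdkil" (len 14), cursors c1@4 c4@7 c2@8 c3@13, authorship 1.112.22.3.33.
After op 6 (move_left): buffer="pnkipzkispdkil" (len 14), cursors c1@3 c4@6 c2@7 c3@12, authorship 1.112.22.3.33.
After op 7 (move_right): buffer="pnkipzkispdkil" (len 14), cursors c1@4 c4@7 c2@8 c3@13, authorship 1.112.22.3.33.
After op 8 (delete): buffer="pnkpzspdkl" (len 10), cursors c1@3 c2@5 c4@5 c3@9, authorship 1.12..3.3.

Answer: pnkpzspdkl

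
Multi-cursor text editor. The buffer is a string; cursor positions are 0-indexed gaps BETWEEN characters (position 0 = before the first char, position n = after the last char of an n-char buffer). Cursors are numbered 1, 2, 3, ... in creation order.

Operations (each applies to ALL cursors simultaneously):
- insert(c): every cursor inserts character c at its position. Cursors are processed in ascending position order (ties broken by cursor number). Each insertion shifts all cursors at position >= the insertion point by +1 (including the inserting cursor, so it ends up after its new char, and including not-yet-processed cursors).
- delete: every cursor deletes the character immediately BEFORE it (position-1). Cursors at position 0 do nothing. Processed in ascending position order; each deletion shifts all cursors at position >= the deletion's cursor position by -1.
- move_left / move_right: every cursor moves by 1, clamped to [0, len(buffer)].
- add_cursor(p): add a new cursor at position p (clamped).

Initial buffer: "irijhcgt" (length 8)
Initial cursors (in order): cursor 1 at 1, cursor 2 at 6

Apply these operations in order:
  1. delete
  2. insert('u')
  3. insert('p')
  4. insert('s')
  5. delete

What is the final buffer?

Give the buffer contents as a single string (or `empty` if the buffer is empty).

After op 1 (delete): buffer="rijhgt" (len 6), cursors c1@0 c2@4, authorship ......
After op 2 (insert('u')): buffer="urijhugt" (len 8), cursors c1@1 c2@6, authorship 1....2..
After op 3 (insert('p')): buffer="uprijhupgt" (len 10), cursors c1@2 c2@8, authorship 11....22..
After op 4 (insert('s')): buffer="upsrijhupsgt" (len 12), cursors c1@3 c2@10, authorship 111....222..
After op 5 (delete): buffer="uprijhupgt" (len 10), cursors c1@2 c2@8, authorship 11....22..

Answer: uprijhupgt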